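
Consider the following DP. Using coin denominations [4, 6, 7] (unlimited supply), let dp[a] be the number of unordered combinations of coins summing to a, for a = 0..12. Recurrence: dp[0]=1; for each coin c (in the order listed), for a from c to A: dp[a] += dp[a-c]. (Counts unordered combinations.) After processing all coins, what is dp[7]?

1

after  coin     0     1     2     3     4     5     6     7     8     9    10    11    12
          4     1     0     0     0     1     0     0     0     1     0     0     0     1
          6     1     0     0     0     1     0     1     0     1     0     1     0     2
          7     1     0     0     0     1     0     1     1     1     0     1     1     2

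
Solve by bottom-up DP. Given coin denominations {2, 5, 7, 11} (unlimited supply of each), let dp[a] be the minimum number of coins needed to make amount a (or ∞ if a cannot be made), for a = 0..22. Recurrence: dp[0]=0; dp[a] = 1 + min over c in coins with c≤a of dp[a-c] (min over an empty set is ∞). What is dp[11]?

 a  0  1  2  3  4  5  6  7  8  9 10 11 12 13 14 15 16 17 18 19 20 21 22
dp  0  -  1  -  2  1  3  1  4  2  2  1  2  2  2  3  2  3  2  3  3  3  2
(- denotes ∞ / unreachable)

1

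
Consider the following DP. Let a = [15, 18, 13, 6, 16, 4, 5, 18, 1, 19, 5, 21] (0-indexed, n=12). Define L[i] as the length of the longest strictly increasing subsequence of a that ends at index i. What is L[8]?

1

   i    0    1    2    3    4    5    6    7    8    9   10   11
a[i]   15   18   13    6   16    4    5   18    1   19    5   21
L[i]    1    2    1    1    2    1    2    3    1    4    2    5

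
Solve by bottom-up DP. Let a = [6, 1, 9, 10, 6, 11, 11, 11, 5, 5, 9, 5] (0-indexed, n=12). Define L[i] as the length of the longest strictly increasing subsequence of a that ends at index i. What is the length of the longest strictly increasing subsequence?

   i    0    1    2    3    4    5    6    7    8    9   10   11
a[i]    6    1    9   10    6   11   11   11    5    5    9    5
L[i]    1    1    2    3    2    4    4    4    2    2    3    2

4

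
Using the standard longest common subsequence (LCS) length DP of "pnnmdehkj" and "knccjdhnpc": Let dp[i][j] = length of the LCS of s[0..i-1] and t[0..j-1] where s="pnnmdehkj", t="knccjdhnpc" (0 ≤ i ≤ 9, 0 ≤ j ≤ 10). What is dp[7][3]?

1

   ''  k  n  c  c  j  d  h  n  p  c
''  0  0  0  0  0  0  0  0  0  0  0
 p  0  0  0  0  0  0  0  0  0  1  1
 n  0  0  1  1  1  1  1  1  1  1  1
 n  0  0  1  1  1  1  1  1  2  2  2
 m  0  0  1  1  1  1  1  1  2  2  2
 d  0  0  1  1  1  1  2  2  2  2  2
 e  0  0  1  1  1  1  2  2  2  2  2
 h  0  0  1  1  1  1  2  3  3  3  3
 k  0  1  1  1  1  1  2  3  3  3  3
 j  0  1  1  1  1  2  2  3  3  3  3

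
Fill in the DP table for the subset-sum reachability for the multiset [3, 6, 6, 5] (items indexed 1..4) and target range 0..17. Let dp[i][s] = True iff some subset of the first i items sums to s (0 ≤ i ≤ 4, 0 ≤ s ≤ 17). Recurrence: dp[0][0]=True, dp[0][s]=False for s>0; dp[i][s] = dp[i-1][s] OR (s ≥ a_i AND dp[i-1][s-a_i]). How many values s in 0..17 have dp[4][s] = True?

11

i\s   0   1   2   3   4   5   6   7   8   9  10  11  12  13  14  15  16  17
  0   T   F   F   F   F   F   F   F   F   F   F   F   F   F   F   F   F   F
  1   T   F   F   T   F   F   F   F   F   F   F   F   F   F   F   F   F   F
  2   T   F   F   T   F   F   T   F   F   T   F   F   F   F   F   F   F   F
  3   T   F   F   T   F   F   T   F   F   T   F   F   T   F   F   T   F   F
  4   T   F   F   T   F   T   T   F   T   T   F   T   T   F   T   T   F   T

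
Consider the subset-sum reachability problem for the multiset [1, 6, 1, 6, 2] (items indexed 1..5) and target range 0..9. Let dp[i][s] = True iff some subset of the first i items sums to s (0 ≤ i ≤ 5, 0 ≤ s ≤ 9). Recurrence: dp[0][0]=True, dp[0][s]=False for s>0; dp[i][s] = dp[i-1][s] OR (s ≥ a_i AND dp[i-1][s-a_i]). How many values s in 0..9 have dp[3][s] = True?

6

i\s   0   1   2   3   4   5   6   7   8   9
  0   T   F   F   F   F   F   F   F   F   F
  1   T   T   F   F   F   F   F   F   F   F
  2   T   T   F   F   F   F   T   T   F   F
  3   T   T   T   F   F   F   T   T   T   F
  4   T   T   T   F   F   F   T   T   T   F
  5   T   T   T   T   T   F   T   T   T   T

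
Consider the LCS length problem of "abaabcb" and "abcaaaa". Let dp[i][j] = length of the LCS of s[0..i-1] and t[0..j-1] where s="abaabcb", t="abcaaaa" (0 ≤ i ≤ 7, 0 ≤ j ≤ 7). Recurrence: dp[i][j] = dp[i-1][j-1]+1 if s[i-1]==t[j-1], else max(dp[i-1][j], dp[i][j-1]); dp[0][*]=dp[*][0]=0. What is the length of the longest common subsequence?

   ''  a  b  c  a  a  a  a
''  0  0  0  0  0  0  0  0
 a  0  1  1  1  1  1  1  1
 b  0  1  2  2  2  2  2  2
 a  0  1  2  2  3  3  3  3
 a  0  1  2  2  3  4  4  4
 b  0  1  2  2  3  4  4  4
 c  0  1  2  3  3  4  4  4
 b  0  1  2  3  3  4  4  4

4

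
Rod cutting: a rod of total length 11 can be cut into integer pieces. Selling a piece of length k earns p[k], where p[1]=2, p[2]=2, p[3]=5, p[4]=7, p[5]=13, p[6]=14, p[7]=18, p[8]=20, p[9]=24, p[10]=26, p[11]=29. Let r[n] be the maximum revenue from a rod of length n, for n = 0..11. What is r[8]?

20

   n    0    1    2    3    4    5    6    7    8    9   10   11
r[n]    0    2    4    6    8   13   15   18   20   24   26   29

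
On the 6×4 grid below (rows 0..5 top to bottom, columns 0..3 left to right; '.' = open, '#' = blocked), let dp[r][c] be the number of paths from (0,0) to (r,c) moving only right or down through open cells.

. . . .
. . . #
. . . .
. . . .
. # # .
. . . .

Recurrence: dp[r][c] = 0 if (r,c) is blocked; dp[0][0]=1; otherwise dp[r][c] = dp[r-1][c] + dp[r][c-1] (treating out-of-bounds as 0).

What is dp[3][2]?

10

r\c   0   1   2   3
  0   1   1   1   1
  1   1   2   3   0
  2   1   3   6   6
  3   1   4  10  16
  4   1   0   0  16
  5   1   1   1  17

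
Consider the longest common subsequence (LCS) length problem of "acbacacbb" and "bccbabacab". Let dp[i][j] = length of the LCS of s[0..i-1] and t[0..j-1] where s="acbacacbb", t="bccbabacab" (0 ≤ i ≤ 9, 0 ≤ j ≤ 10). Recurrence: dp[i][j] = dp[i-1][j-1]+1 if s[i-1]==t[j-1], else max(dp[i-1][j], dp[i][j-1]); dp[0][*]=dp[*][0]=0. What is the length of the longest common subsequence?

6

   ''  b  c  c  b  a  b  a  c  a  b
''  0  0  0  0  0  0  0  0  0  0  0
 a  0  0  0  0  0  1  1  1  1  1  1
 c  0  0  1  1  1  1  1  1  2  2  2
 b  0  1  1  1  2  2  2  2  2  2  3
 a  0  1  1  1  2  3  3  3  3  3  3
 c  0  1  2  2  2  3  3  3  4  4  4
 a  0  1  2  2  2  3  3  4  4  5  5
 c  0  1  2  3  3  3  3  4  5  5  5
 b  0  1  2  3  4  4  4  4  5  5  6
 b  0  1  2  3  4  4  5  5  5  5  6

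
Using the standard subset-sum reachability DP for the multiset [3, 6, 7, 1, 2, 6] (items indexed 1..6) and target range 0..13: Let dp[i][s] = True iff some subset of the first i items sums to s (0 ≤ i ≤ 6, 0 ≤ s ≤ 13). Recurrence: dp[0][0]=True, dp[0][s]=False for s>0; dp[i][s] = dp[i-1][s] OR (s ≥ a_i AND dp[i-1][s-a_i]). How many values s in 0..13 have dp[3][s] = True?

7

i\s   0   1   2   3   4   5   6   7   8   9  10  11  12  13
  0   T   F   F   F   F   F   F   F   F   F   F   F   F   F
  1   T   F   F   T   F   F   F   F   F   F   F   F   F   F
  2   T   F   F   T   F   F   T   F   F   T   F   F   F   F
  3   T   F   F   T   F   F   T   T   F   T   T   F   F   T
  4   T   T   F   T   T   F   T   T   T   T   T   T   F   T
  5   T   T   T   T   T   T   T   T   T   T   T   T   T   T
  6   T   T   T   T   T   T   T   T   T   T   T   T   T   T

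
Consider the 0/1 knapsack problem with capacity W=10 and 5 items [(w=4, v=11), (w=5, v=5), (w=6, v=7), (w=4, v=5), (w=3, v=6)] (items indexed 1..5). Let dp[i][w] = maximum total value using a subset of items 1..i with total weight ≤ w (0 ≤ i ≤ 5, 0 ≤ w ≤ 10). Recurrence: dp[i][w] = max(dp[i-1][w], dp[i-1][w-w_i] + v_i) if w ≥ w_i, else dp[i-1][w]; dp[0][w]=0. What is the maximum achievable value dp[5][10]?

i\w   0   1   2   3   4   5   6   7   8   9  10
  0   0   0   0   0   0   0   0   0   0   0   0
  1   0   0   0   0  11  11  11  11  11  11  11
  2   0   0   0   0  11  11  11  11  11  16  16
  3   0   0   0   0  11  11  11  11  11  16  18
  4   0   0   0   0  11  11  11  11  16  16  18
  5   0   0   0   6  11  11  11  17  17  17  18

18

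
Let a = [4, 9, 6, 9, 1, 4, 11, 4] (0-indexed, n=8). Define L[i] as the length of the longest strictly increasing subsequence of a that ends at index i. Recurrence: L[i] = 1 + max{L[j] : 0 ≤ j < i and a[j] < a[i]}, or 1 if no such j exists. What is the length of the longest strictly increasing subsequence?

   i    0    1    2    3    4    5    6    7
a[i]    4    9    6    9    1    4   11    4
L[i]    1    2    2    3    1    2    4    2

4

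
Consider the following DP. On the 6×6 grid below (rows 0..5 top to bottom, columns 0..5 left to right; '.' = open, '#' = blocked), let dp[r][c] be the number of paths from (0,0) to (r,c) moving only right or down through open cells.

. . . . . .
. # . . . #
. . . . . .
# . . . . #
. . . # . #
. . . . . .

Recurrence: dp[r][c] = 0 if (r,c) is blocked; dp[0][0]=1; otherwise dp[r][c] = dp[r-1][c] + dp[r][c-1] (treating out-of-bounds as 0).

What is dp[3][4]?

r\c   0   1   2   3   4   5
  0   1   1   1   1   1   1
  1   1   0   1   2   3   0
  2   1   1   2   4   7   7
  3   0   1   3   7  14   0
  4   0   1   4   0  14   0
  5   0   1   5   5  19  19

14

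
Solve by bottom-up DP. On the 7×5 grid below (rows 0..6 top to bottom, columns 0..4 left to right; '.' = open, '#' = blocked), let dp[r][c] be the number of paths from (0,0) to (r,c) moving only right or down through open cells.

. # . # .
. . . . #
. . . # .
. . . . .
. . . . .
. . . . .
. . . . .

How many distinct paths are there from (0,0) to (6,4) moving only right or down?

r\c   0   1   2   3   4
  0   1   0   0   0   0
  1   1   1   1   1   0
  2   1   2   3   0   0
  3   1   3   6   6   6
  4   1   4  10  16  22
  5   1   5  15  31  53
  6   1   6  21  52 105

105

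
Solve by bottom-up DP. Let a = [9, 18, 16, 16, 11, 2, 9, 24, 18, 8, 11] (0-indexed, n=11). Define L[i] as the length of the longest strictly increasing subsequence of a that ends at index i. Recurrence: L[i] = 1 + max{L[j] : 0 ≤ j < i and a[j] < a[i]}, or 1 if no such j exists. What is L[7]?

3

   i    0    1    2    3    4    5    6    7    8    9   10
a[i]    9   18   16   16   11    2    9   24   18    8   11
L[i]    1    2    2    2    2    1    2    3    3    2    3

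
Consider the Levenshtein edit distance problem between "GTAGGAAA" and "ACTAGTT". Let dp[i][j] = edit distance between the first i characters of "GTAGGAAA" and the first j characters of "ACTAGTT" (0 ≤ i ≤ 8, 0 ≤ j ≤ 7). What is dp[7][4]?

5

   ''  A  C  T  A  G  T  T
''  0  1  2  3  4  5  6  7
 G  1  1  2  3  4  4  5  6
 T  2  2  2  2  3  4  4  5
 A  3  2  3  3  2  3  4  5
 G  4  3  3  4  3  2  3  4
 G  5  4  4  4  4  3  3  4
 A  6  5  5  5  4  4  4  4
 A  7  6  6  6  5  5  5  5
 A  8  7  7  7  6  6  6  6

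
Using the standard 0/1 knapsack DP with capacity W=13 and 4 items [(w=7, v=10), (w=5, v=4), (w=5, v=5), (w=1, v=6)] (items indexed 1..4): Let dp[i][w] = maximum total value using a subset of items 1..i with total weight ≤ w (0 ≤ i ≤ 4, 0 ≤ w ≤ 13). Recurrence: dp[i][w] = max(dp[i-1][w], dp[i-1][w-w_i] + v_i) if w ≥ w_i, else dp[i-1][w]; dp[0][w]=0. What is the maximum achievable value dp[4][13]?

21

i\w   0   1   2   3   4   5   6   7   8   9  10  11  12  13
  0   0   0   0   0   0   0   0   0   0   0   0   0   0   0
  1   0   0   0   0   0   0   0  10  10  10  10  10  10  10
  2   0   0   0   0   0   4   4  10  10  10  10  10  14  14
  3   0   0   0   0   0   5   5  10  10  10  10  10  15  15
  4   0   6   6   6   6   6  11  11  16  16  16  16  16  21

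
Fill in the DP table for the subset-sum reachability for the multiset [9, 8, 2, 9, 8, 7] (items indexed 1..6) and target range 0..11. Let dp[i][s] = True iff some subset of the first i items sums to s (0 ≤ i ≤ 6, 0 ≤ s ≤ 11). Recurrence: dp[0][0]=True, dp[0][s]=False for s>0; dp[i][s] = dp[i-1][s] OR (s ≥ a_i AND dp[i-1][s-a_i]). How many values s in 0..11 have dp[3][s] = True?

i\s   0   1   2   3   4   5   6   7   8   9  10  11
  0   T   F   F   F   F   F   F   F   F   F   F   F
  1   T   F   F   F   F   F   F   F   F   T   F   F
  2   T   F   F   F   F   F   F   F   T   T   F   F
  3   T   F   T   F   F   F   F   F   T   T   T   T
  4   T   F   T   F   F   F   F   F   T   T   T   T
  5   T   F   T   F   F   F   F   F   T   T   T   T
  6   T   F   T   F   F   F   F   T   T   T   T   T

6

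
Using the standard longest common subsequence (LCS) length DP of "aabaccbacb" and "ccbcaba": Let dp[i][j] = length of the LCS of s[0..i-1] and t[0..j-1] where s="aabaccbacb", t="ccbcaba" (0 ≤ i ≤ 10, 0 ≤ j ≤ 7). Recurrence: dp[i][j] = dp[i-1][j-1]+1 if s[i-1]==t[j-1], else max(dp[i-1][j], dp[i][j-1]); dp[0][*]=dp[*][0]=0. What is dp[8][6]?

4

   ''  c  c  b  c  a  b  a
''  0  0  0  0  0  0  0  0
 a  0  0  0  0  0  1  1  1
 a  0  0  0  0  0  1  1  2
 b  0  0  0  1  1  1  2  2
 a  0  0  0  1  1  2  2  3
 c  0  1  1  1  2  2  2  3
 c  0  1  2  2  2  2  2  3
 b  0  1  2  3  3  3  3  3
 a  0  1  2  3  3  4  4  4
 c  0  1  2  3  4  4  4  4
 b  0  1  2  3  4  4  5  5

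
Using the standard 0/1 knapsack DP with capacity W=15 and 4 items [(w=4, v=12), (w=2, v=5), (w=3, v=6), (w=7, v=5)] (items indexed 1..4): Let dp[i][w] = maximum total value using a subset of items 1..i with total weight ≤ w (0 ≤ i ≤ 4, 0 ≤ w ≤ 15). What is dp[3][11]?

23

i\w   0   1   2   3   4   5   6   7   8   9  10  11  12  13  14  15
  0   0   0   0   0   0   0   0   0   0   0   0   0   0   0   0   0
  1   0   0   0   0  12  12  12  12  12  12  12  12  12  12  12  12
  2   0   0   5   5  12  12  17  17  17  17  17  17  17  17  17  17
  3   0   0   5   6  12  12  17  18  18  23  23  23  23  23  23  23
  4   0   0   5   6  12  12  17  18  18  23  23  23  23  23  23  23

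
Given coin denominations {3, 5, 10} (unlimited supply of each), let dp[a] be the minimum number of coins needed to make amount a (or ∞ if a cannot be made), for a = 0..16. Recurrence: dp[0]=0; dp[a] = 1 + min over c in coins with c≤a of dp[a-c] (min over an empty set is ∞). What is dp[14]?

4

 a  0  1  2  3  4  5  6  7  8  9 10 11 12 13 14 15 16
dp  0  -  -  1  -  1  2  -  2  3  1  3  4  2  4  2  3
(- denotes ∞ / unreachable)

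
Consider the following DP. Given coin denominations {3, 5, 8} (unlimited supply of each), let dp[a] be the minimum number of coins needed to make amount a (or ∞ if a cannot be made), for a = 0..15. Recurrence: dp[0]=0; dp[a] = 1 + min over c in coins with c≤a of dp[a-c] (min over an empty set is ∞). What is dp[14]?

3

 a  0  1  2  3  4  5  6  7  8  9 10 11 12 13 14 15
dp  0  -  -  1  -  1  2  -  1  3  2  2  4  2  3  3
(- denotes ∞ / unreachable)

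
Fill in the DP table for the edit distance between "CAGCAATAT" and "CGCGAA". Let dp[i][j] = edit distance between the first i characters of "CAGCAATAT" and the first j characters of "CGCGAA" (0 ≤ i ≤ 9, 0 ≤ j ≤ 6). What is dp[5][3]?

2

   ''  C  G  C  G  A  A
''  0  1  2  3  4  5  6
 C  1  0  1  2  3  4  5
 A  2  1  1  2  3  3  4
 G  3  2  1  2  2  3  4
 C  4  3  2  1  2  3  4
 A  5  4  3  2  2  2  3
 A  6  5  4  3  3  2  2
 T  7  6  5  4  4  3  3
 A  8  7  6  5  5  4  3
 T  9  8  7  6  6  5  4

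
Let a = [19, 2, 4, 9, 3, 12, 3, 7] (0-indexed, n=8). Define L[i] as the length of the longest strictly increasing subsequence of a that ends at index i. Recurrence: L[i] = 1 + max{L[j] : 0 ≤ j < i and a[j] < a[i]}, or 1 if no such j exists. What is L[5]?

4

   i    0    1    2    3    4    5    6    7
a[i]   19    2    4    9    3   12    3    7
L[i]    1    1    2    3    2    4    2    3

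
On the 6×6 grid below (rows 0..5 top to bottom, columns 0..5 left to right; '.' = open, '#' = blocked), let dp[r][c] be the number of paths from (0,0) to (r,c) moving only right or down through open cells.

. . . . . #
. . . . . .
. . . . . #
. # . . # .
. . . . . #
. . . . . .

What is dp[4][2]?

r\c   0   1   2   3   4   5
  0   1   1   1   1   1   0
  1   1   2   3   4   5   5
  2   1   3   6  10  15   0
  3   1   0   6  16   0   0
  4   1   1   7  23  23   0
  5   1   2   9  32  55  55

7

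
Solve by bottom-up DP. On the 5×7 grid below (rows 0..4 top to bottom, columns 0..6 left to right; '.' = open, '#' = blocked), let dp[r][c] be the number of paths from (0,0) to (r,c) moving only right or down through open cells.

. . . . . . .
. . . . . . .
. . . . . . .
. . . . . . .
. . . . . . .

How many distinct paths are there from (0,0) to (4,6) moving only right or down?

210

r\c   0   1   2   3   4   5   6
  0   1   1   1   1   1   1   1
  1   1   2   3   4   5   6   7
  2   1   3   6  10  15  21  28
  3   1   4  10  20  35  56  84
  4   1   5  15  35  70 126 210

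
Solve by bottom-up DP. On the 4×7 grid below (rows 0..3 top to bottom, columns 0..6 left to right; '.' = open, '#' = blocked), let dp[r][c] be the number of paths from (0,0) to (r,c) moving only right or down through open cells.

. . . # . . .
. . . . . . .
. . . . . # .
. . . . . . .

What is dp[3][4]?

31

r\c   0   1   2   3   4   5   6
  0   1   1   1   0   0   0   0
  1   1   2   3   3   3   3   3
  2   1   3   6   9  12   0   3
  3   1   4  10  19  31  31  34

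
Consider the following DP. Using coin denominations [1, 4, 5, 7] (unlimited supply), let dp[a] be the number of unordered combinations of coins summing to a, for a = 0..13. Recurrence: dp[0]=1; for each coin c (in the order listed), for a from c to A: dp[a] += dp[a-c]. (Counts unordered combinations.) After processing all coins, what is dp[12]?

10

after  coin     0     1     2     3     4     5     6     7     8     9    10    11    12    13
          1     1     1     1     1     1     1     1     1     1     1     1     1     1     1
          4     1     1     1     1     2     2     2     2     3     3     3     3     4     4
          5     1     1     1     1     2     3     3     3     4     5     6     6     7     8
          7     1     1     1     1     2     3     3     4     5     6     7     8    10    11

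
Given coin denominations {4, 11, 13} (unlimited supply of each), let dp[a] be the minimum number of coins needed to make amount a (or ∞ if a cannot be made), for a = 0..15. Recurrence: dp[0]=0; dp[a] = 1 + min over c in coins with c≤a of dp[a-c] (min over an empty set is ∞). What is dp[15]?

2

 a  0  1  2  3  4  5  6  7  8  9 10 11 12 13 14 15
dp  0  -  -  -  1  -  -  -  2  -  -  1  3  1  -  2
(- denotes ∞ / unreachable)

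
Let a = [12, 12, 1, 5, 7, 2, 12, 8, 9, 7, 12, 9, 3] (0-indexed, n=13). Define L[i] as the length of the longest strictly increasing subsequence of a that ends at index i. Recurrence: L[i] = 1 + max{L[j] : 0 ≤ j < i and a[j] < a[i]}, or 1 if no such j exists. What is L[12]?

   i    0    1    2    3    4    5    6    7    8    9   10   11   12
a[i]   12   12    1    5    7    2   12    8    9    7   12    9    3
L[i]    1    1    1    2    3    2    4    4    5    3    6    5    3

3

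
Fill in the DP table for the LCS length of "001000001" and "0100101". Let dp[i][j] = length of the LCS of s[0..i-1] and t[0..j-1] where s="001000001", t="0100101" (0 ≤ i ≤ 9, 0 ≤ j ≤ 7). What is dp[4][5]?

3

   ''  0  1  0  0  1  0  1
''  0  0  0  0  0  0  0  0
 0  0  1  1  1  1  1  1  1
 0  0  1  1  2  2  2  2  2
 1  0  1  2  2  2  3  3  3
 0  0  1  2  3  3  3  4  4
 0  0  1  2  3  4  4  4  4
 0  0  1  2  3  4  4  5  5
 0  0  1  2  3  4  4  5  5
 0  0  1  2  3  4  4  5  5
 1  0  1  2  3  4  5  5  6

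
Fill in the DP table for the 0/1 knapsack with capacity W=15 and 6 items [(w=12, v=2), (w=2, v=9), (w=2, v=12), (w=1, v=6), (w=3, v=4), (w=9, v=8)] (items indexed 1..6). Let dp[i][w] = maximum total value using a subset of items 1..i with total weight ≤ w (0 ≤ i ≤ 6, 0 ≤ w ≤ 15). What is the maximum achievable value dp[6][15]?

i\w   0   1   2   3   4   5   6   7   8   9  10  11  12  13  14  15
  0   0   0   0   0   0   0   0   0   0   0   0   0   0   0   0   0
  1   0   0   0   0   0   0   0   0   0   0   0   0   2   2   2   2
  2   0   0   9   9   9   9   9   9   9   9   9   9   9   9  11  11
  3   0   0  12  12  21  21  21  21  21  21  21  21  21  21  21  21
  4   0   6  12  18  21  27  27  27  27  27  27  27  27  27  27  27
  5   0   6  12  18  21  27  27  27  31  31  31  31  31  31  31  31
  6   0   6  12  18  21  27  27  27  31  31  31  31  31  31  35  35

35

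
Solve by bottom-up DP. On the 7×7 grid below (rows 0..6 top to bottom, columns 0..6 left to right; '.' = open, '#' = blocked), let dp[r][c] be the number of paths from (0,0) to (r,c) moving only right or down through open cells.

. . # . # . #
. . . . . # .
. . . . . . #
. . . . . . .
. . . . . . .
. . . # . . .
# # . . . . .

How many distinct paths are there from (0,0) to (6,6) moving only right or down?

r\c   0   1   2   3   4   5   6
  0   1   1   0   0   0   0   0
  1   1   2   2   2   2   0   0
  2   1   3   5   7   9   9   0
  3   1   4   9  16  25  34  34
  4   1   5  14  30  55  89 123
  5   1   6  20   0  55 144 267
  6   0   0  20  20  75 219 486

486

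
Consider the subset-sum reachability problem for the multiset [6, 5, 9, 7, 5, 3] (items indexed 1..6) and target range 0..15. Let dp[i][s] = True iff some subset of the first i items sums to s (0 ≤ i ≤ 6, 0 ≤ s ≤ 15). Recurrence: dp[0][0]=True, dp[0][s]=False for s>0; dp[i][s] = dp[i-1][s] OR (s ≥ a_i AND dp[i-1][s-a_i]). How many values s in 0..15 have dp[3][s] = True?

7

i\s   0   1   2   3   4   5   6   7   8   9  10  11  12  13  14  15
  0   T   F   F   F   F   F   F   F   F   F   F   F   F   F   F   F
  1   T   F   F   F   F   F   T   F   F   F   F   F   F   F   F   F
  2   T   F   F   F   F   T   T   F   F   F   F   T   F   F   F   F
  3   T   F   F   F   F   T   T   F   F   T   F   T   F   F   T   T
  4   T   F   F   F   F   T   T   T   F   T   F   T   T   T   T   T
  5   T   F   F   F   F   T   T   T   F   T   T   T   T   T   T   T
  6   T   F   F   T   F   T   T   T   T   T   T   T   T   T   T   T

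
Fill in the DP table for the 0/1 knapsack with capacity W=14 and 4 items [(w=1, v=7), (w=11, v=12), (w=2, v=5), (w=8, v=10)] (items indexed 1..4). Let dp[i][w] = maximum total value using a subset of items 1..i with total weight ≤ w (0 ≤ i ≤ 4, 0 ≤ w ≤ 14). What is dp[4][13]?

i\w   0   1   2   3   4   5   6   7   8   9  10  11  12  13  14
  0   0   0   0   0   0   0   0   0   0   0   0   0   0   0   0
  1   0   7   7   7   7   7   7   7   7   7   7   7   7   7   7
  2   0   7   7   7   7   7   7   7   7   7   7  12  19  19  19
  3   0   7   7  12  12  12  12  12  12  12  12  12  19  19  24
  4   0   7   7  12  12  12  12  12  12  17  17  22  22  22  24

22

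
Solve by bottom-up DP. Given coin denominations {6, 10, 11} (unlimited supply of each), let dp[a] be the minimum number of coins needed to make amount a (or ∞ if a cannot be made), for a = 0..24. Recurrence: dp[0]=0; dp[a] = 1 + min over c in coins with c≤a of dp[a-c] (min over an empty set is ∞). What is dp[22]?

2

 a  0  1  2  3  4  5  6  7  8  9 10 11 12 13 14 15 16 17 18 19 20 21 22 23 24
dp  0  -  -  -  -  -  1  -  -  -  1  1  2  -  -  -  2  2  3  -  2  2  2  3  4
(- denotes ∞ / unreachable)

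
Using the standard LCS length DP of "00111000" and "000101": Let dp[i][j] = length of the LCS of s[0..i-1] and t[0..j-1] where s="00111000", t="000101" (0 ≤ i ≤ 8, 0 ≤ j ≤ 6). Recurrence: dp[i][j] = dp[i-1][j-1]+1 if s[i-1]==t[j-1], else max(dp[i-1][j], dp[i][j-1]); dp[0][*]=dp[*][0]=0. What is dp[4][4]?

   ''  0  0  0  1  0  1
''  0  0  0  0  0  0  0
 0  0  1  1  1  1  1  1
 0  0  1  2  2  2  2  2
 1  0  1  2  2  3  3  3
 1  0  1  2  2  3  3  4
 1  0  1  2  2  3  3  4
 0  0  1  2  3  3  4  4
 0  0  1  2  3  3  4  4
 0  0  1  2  3  3  4  4

3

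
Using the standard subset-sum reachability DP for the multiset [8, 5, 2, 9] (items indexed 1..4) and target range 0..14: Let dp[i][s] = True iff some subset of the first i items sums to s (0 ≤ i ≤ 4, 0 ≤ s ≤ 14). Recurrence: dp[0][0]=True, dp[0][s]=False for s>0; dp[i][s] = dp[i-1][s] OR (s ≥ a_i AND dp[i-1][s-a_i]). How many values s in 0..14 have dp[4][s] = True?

10

i\s   0   1   2   3   4   5   6   7   8   9  10  11  12  13  14
  0   T   F   F   F   F   F   F   F   F   F   F   F   F   F   F
  1   T   F   F   F   F   F   F   F   T   F   F   F   F   F   F
  2   T   F   F   F   F   T   F   F   T   F   F   F   F   T   F
  3   T   F   T   F   F   T   F   T   T   F   T   F   F   T   F
  4   T   F   T   F   F   T   F   T   T   T   T   T   F   T   T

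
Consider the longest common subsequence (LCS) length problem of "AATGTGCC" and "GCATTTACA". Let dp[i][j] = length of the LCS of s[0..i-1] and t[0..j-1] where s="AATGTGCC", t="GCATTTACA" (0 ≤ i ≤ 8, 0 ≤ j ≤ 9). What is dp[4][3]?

1

   ''  G  C  A  T  T  T  A  C  A
''  0  0  0  0  0  0  0  0  0  0
 A  0  0  0  1  1  1  1  1  1  1
 A  0  0  0  1  1  1  1  2  2  2
 T  0  0  0  1  2  2  2  2  2  2
 G  0  1  1  1  2  2  2  2  2  2
 T  0  1  1  1  2  3  3  3  3  3
 G  0  1  1  1  2  3  3  3  3  3
 C  0  1  2  2  2  3  3  3  4  4
 C  0  1  2  2  2  3  3  3  4  4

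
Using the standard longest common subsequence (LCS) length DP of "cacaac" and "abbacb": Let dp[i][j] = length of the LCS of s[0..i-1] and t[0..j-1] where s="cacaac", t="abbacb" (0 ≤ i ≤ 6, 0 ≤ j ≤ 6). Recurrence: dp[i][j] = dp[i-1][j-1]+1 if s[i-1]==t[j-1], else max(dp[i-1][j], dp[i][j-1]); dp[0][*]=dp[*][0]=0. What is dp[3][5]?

2

   ''  a  b  b  a  c  b
''  0  0  0  0  0  0  0
 c  0  0  0  0  0  1  1
 a  0  1  1  1  1  1  1
 c  0  1  1  1  1  2  2
 a  0  1  1  1  2  2  2
 a  0  1  1  1  2  2  2
 c  0  1  1  1  2  3  3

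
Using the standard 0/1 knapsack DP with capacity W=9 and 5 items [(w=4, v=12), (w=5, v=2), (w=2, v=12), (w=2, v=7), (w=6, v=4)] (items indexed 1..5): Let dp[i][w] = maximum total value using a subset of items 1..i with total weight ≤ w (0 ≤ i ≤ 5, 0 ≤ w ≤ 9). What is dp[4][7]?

24

i\w   0   1   2   3   4   5   6   7   8   9
  0   0   0   0   0   0   0   0   0   0   0
  1   0   0   0   0  12  12  12  12  12  12
  2   0   0   0   0  12  12  12  12  12  14
  3   0   0  12  12  12  12  24  24  24  24
  4   0   0  12  12  19  19  24  24  31  31
  5   0   0  12  12  19  19  24  24  31  31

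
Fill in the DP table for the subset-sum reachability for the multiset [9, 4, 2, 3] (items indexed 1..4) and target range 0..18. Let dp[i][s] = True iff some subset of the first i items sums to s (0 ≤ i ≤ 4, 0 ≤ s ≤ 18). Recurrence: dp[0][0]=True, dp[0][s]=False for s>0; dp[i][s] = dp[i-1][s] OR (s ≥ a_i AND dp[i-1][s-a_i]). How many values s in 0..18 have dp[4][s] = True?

15

i\s   0   1   2   3   4   5   6   7   8   9  10  11  12  13  14  15  16  17  18
  0   T   F   F   F   F   F   F   F   F   F   F   F   F   F   F   F   F   F   F
  1   T   F   F   F   F   F   F   F   F   T   F   F   F   F   F   F   F   F   F
  2   T   F   F   F   T   F   F   F   F   T   F   F   F   T   F   F   F   F   F
  3   T   F   T   F   T   F   T   F   F   T   F   T   F   T   F   T   F   F   F
  4   T   F   T   T   T   T   T   T   F   T   F   T   T   T   T   T   T   F   T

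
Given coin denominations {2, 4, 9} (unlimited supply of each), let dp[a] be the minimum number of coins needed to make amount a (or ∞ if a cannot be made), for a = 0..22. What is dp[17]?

 a  0  1  2  3  4  5  6  7  8  9 10 11 12 13 14 15 16 17 18 19 20 21 22
dp  0  -  1  -  1  -  2  -  2  1  3  2  3  2  4  3  4  3  2  4  3  4  3
(- denotes ∞ / unreachable)

3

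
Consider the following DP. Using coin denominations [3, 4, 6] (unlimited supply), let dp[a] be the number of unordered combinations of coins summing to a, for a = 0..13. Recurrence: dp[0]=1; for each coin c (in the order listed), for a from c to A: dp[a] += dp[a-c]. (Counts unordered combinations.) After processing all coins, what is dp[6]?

after  coin     0     1     2     3     4     5     6     7     8     9    10    11    12    13
          3     1     0     0     1     0     0     1     0     0     1     0     0     1     0
          4     1     0     0     1     1     0     1     1     1     1     1     1     2     1
          6     1     0     0     1     1     0     2     1     1     2     2     1     4     2

2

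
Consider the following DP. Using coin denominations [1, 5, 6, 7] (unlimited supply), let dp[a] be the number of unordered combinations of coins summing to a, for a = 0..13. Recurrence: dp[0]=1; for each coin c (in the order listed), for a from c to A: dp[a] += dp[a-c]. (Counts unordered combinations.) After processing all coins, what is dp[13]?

after  coin     0     1     2     3     4     5     6     7     8     9    10    11    12    13
          1     1     1     1     1     1     1     1     1     1     1     1     1     1     1
          5     1     1     1     1     1     2     2     2     2     2     3     3     3     3
          6     1     1     1     1     1     2     3     3     3     3     4     5     6     6
          7     1     1     1     1     1     2     3     4     4     4     5     6     8     9

9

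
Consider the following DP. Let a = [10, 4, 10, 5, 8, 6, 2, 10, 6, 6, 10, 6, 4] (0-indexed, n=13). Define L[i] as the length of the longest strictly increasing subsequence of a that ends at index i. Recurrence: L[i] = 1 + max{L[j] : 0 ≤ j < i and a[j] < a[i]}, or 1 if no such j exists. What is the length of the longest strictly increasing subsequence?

4

   i    0    1    2    3    4    5    6    7    8    9   10   11   12
a[i]   10    4   10    5    8    6    2   10    6    6   10    6    4
L[i]    1    1    2    2    3    3    1    4    3    3    4    3    2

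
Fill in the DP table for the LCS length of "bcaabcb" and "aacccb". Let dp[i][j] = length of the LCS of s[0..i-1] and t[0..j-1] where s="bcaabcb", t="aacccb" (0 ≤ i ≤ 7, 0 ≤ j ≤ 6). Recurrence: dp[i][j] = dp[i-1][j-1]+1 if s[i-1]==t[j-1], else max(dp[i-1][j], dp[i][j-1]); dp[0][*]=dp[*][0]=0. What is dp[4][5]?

   ''  a  a  c  c  c  b
''  0  0  0  0  0  0  0
 b  0  0  0  0  0  0  1
 c  0  0  0  1  1  1  1
 a  0  1  1  1  1  1  1
 a  0  1  2  2  2  2  2
 b  0  1  2  2  2  2  3
 c  0  1  2  3  3  3  3
 b  0  1  2  3  3  3  4

2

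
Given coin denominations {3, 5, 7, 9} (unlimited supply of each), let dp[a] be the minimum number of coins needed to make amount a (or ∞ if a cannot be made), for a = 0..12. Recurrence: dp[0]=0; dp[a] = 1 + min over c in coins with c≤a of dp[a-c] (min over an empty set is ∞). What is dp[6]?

2

 a  0  1  2  3  4  5  6  7  8  9 10 11 12
dp  0  -  -  1  -  1  2  1  2  1  2  3  2
(- denotes ∞ / unreachable)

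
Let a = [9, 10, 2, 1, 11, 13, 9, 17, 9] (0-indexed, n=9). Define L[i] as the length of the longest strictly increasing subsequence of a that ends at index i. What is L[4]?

   i    0    1    2    3    4    5    6    7    8
a[i]    9   10    2    1   11   13    9   17    9
L[i]    1    2    1    1    3    4    2    5    2

3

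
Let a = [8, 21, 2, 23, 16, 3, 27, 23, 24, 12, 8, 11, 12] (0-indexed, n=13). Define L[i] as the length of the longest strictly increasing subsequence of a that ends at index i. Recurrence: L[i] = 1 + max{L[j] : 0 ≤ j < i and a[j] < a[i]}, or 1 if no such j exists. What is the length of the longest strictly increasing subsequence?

   i    0    1    2    3    4    5    6    7    8    9   10   11   12
a[i]    8   21    2   23   16    3   27   23   24   12    8   11   12
L[i]    1    2    1    3    2    2    4    3    4    3    3    4    5

5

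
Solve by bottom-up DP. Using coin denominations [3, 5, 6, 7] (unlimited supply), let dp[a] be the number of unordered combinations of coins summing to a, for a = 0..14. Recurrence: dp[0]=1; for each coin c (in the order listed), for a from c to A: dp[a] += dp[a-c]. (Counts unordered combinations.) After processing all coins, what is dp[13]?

after  coin     0     1     2     3     4     5     6     7     8     9    10    11    12    13    14
          3     1     0     0     1     0     0     1     0     0     1     0     0     1     0     0
          5     1     0     0     1     0     1     1     0     1     1     1     1     1     1     1
          6     1     0     0     1     0     1     2     0     1     2     1     2     3     1     2
          7     1     0     0     1     0     1     2     1     1     2     2     2     4     3     3

3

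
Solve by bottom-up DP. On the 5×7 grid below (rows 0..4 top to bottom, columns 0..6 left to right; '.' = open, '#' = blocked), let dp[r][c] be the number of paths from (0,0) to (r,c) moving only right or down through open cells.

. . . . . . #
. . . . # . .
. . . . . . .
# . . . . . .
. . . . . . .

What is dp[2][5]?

11

r\c   0   1   2   3   4   5   6
  0   1   1   1   1   1   1   0
  1   1   2   3   4   0   1   1
  2   1   3   6  10  10  11  12
  3   0   3   9  19  29  40  52
  4   0   3  12  31  60 100 152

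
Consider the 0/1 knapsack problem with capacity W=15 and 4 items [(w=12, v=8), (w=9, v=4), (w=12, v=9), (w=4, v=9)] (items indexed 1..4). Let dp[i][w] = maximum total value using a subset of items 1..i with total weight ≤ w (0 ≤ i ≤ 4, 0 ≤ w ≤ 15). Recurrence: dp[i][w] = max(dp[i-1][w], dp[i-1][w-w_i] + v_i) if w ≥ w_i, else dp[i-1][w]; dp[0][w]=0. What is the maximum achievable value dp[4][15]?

13

i\w   0   1   2   3   4   5   6   7   8   9  10  11  12  13  14  15
  0   0   0   0   0   0   0   0   0   0   0   0   0   0   0   0   0
  1   0   0   0   0   0   0   0   0   0   0   0   0   8   8   8   8
  2   0   0   0   0   0   0   0   0   0   4   4   4   8   8   8   8
  3   0   0   0   0   0   0   0   0   0   4   4   4   9   9   9   9
  4   0   0   0   0   9   9   9   9   9   9   9   9   9  13  13  13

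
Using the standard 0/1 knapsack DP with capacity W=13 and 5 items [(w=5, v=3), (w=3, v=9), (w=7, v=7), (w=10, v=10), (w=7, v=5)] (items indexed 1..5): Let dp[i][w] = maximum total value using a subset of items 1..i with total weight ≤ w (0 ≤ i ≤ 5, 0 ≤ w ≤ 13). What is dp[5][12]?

i\w   0   1   2   3   4   5   6   7   8   9  10  11  12  13
  0   0   0   0   0   0   0   0   0   0   0   0   0   0   0
  1   0   0   0   0   0   3   3   3   3   3   3   3   3   3
  2   0   0   0   9   9   9   9   9  12  12  12  12  12  12
  3   0   0   0   9   9   9   9   9  12  12  16  16  16  16
  4   0   0   0   9   9   9   9   9  12  12  16  16  16  19
  5   0   0   0   9   9   9   9   9  12  12  16  16  16  19

16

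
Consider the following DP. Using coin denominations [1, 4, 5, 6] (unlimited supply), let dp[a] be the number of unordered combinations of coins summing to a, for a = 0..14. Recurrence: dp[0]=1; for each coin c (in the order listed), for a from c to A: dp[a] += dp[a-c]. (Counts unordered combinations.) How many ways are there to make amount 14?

after  coin     0     1     2     3     4     5     6     7     8     9    10    11    12    13    14
          1     1     1     1     1     1     1     1     1     1     1     1     1     1     1     1
          4     1     1     1     1     2     2     2     2     3     3     3     3     4     4     4
          5     1     1     1     1     2     3     3     3     4     5     6     6     7     8     9
          6     1     1     1     1     2     3     4     4     5     6     8     9    11    12    14

14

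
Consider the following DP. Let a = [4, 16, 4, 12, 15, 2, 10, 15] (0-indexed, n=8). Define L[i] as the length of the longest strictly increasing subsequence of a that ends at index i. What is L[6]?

   i    0    1    2    3    4    5    6    7
a[i]    4   16    4   12   15    2   10   15
L[i]    1    2    1    2    3    1    2    3

2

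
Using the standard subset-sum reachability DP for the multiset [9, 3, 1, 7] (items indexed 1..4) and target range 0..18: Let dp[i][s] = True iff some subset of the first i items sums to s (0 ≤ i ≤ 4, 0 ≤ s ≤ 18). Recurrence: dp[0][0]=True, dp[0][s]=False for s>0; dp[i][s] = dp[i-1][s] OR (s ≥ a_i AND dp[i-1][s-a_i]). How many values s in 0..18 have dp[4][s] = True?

i\s   0   1   2   3   4   5   6   7   8   9  10  11  12  13  14  15  16  17  18
  0   T   F   F   F   F   F   F   F   F   F   F   F   F   F   F   F   F   F   F
  1   T   F   F   F   F   F   F   F   F   T   F   F   F   F   F   F   F   F   F
  2   T   F   F   T   F   F   F   F   F   T   F   F   T   F   F   F   F   F   F
  3   T   T   F   T   T   F   F   F   F   T   T   F   T   T   F   F   F   F   F
  4   T   T   F   T   T   F   F   T   T   T   T   T   T   T   F   F   T   T   F

13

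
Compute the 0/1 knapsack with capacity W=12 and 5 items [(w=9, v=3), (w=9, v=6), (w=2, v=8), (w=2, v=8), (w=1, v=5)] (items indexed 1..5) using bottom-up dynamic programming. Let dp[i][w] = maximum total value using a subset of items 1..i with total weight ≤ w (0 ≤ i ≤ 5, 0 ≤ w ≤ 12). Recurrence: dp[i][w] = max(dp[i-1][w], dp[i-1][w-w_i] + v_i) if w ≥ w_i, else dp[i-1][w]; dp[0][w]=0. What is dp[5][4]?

16

i\w   0   1   2   3   4   5   6   7   8   9  10  11  12
  0   0   0   0   0   0   0   0   0   0   0   0   0   0
  1   0   0   0   0   0   0   0   0   0   3   3   3   3
  2   0   0   0   0   0   0   0   0   0   6   6   6   6
  3   0   0   8   8   8   8   8   8   8   8   8  14  14
  4   0   0   8   8  16  16  16  16  16  16  16  16  16
  5   0   5   8  13  16  21  21  21  21  21  21  21  21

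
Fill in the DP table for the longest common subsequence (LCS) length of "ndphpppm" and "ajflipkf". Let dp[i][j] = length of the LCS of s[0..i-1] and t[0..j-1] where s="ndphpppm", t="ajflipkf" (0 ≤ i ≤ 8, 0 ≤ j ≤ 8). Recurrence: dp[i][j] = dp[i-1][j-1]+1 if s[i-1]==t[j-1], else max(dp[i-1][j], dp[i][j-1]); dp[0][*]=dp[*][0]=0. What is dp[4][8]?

1

   ''  a  j  f  l  i  p  k  f
''  0  0  0  0  0  0  0  0  0
 n  0  0  0  0  0  0  0  0  0
 d  0  0  0  0  0  0  0  0  0
 p  0  0  0  0  0  0  1  1  1
 h  0  0  0  0  0  0  1  1  1
 p  0  0  0  0  0  0  1  1  1
 p  0  0  0  0  0  0  1  1  1
 p  0  0  0  0  0  0  1  1  1
 m  0  0  0  0  0  0  1  1  1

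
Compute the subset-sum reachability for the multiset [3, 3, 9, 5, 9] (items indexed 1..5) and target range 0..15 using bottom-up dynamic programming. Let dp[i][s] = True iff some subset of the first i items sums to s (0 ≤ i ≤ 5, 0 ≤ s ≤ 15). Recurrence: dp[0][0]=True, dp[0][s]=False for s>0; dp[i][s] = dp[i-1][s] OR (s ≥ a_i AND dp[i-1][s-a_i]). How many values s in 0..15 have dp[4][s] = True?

i\s   0   1   2   3   4   5   6   7   8   9  10  11  12  13  14  15
  0   T   F   F   F   F   F   F   F   F   F   F   F   F   F   F   F
  1   T   F   F   T   F   F   F   F   F   F   F   F   F   F   F   F
  2   T   F   F   T   F   F   T   F   F   F   F   F   F   F   F   F
  3   T   F   F   T   F   F   T   F   F   T   F   F   T   F   F   T
  4   T   F   F   T   F   T   T   F   T   T   F   T   T   F   T   T
  5   T   F   F   T   F   T   T   F   T   T   F   T   T   F   T   T

10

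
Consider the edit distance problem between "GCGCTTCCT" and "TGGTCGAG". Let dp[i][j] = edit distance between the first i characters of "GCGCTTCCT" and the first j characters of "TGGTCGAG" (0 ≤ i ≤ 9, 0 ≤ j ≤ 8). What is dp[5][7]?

   ''  T  G  G  T  C  G  A  G
''  0  1  2  3  4  5  6  7  8
 G  1  1  1  2  3  4  5  6  7
 C  2  2  2  2  3  3  4  5  6
 G  3  3  2  2  3  4  3  4  5
 C  4  4  3  3  3  3  4  4  5
 T  5  4  4  4  3  4  4  5  5
 T  6  5  5  5  4  4  5  5  6
 C  7  6  6  6  5  4  5  6  6
 C  8  7  7  7  6  5  5  6  7
 T  9  8  8  8  7  6  6  6  7

5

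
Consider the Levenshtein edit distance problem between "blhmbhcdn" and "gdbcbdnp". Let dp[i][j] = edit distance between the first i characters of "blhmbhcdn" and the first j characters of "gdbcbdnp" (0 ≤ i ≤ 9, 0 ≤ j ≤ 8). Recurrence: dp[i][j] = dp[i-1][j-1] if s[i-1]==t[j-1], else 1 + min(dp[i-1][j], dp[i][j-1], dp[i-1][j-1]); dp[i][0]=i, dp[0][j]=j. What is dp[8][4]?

   ''  g  d  b  c  b  d  n  p
''  0  1  2  3  4  5  6  7  8
 b  1  1  2  2  3  4  5  6  7
 l  2  2  2  3  3  4  5  6  7
 h  3  3  3  3  4  4  5  6  7
 m  4  4  4  4  4  5  5  6  7
 b  5  5  5  4  5  4  5  6  7
 h  6  6  6  5  5  5  5  6  7
 c  7  7  7  6  5  6  6  6  7
 d  8  8  7  7  6  6  6  7  7
 n  9  9  8  8  7  7  7  6  7

6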